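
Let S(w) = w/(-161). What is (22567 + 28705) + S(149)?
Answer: 8254643/161 ≈ 51271.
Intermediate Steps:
S(w) = -w/161 (S(w) = w*(-1/161) = -w/161)
(22567 + 28705) + S(149) = (22567 + 28705) - 1/161*149 = 51272 - 149/161 = 8254643/161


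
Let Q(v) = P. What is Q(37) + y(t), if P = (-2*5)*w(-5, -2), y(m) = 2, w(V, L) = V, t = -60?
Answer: 52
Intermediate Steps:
P = 50 (P = -2*5*(-5) = -10*(-5) = 50)
Q(v) = 50
Q(37) + y(t) = 50 + 2 = 52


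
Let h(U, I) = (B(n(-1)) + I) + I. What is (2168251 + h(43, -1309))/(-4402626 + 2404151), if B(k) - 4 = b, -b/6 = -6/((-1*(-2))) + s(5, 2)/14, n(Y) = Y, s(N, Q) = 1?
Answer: -15159582/13989325 ≈ -1.0837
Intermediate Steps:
b = 123/7 (b = -6*(-6/((-1*(-2))) + 1/14) = -6*(-6/2 + 1*(1/14)) = -6*(-6*½ + 1/14) = -6*(-3 + 1/14) = -6*(-41/14) = 123/7 ≈ 17.571)
B(k) = 151/7 (B(k) = 4 + 123/7 = 151/7)
h(U, I) = 151/7 + 2*I (h(U, I) = (151/7 + I) + I = 151/7 + 2*I)
(2168251 + h(43, -1309))/(-4402626 + 2404151) = (2168251 + (151/7 + 2*(-1309)))/(-4402626 + 2404151) = (2168251 + (151/7 - 2618))/(-1998475) = (2168251 - 18175/7)*(-1/1998475) = (15159582/7)*(-1/1998475) = -15159582/13989325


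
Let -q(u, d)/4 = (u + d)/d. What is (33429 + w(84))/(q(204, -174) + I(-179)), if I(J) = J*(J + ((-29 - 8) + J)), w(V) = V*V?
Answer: 234813/410093 ≈ 0.57259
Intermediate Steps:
w(V) = V**2
q(u, d) = -4*(d + u)/d (q(u, d) = -4*(u + d)/d = -4*(d + u)/d)
I(J) = J*(-37 + 2*J) (I(J) = J*(J + (-37 + J)) = J*(-37 + 2*J))
(33429 + w(84))/(q(204, -174) + I(-179)) = (33429 + 84**2)/((-4 - 4*204/(-174)) - 179*(-37 + 2*(-179))) = (33429 + 7056)/((-4 - 4*204*(-1/174)) - 179*(-37 - 358)) = 40485/((-4 + 136/29) - 179*(-395)) = 40485/(20/29 + 70705) = 40485/(2050465/29) = 40485*(29/2050465) = 234813/410093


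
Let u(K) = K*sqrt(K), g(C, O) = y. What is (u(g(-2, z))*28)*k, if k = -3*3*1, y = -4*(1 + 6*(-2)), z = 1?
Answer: -22176*sqrt(11) ≈ -73550.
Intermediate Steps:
y = 44 (y = -4*(1 - 12) = -4*(-11) = 44)
g(C, O) = 44
u(K) = K**(3/2)
k = -9 (k = -9*1 = -9)
(u(g(-2, z))*28)*k = (44**(3/2)*28)*(-9) = ((88*sqrt(11))*28)*(-9) = (2464*sqrt(11))*(-9) = -22176*sqrt(11)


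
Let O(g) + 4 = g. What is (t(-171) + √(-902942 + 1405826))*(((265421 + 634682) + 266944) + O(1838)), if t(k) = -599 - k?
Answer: -500281068 + 7013286*√13969 ≈ 3.2862e+8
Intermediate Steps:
O(g) = -4 + g
(t(-171) + √(-902942 + 1405826))*(((265421 + 634682) + 266944) + O(1838)) = ((-599 - 1*(-171)) + √(-902942 + 1405826))*(((265421 + 634682) + 266944) + (-4 + 1838)) = ((-599 + 171) + √502884)*((900103 + 266944) + 1834) = (-428 + 6*√13969)*(1167047 + 1834) = (-428 + 6*√13969)*1168881 = -500281068 + 7013286*√13969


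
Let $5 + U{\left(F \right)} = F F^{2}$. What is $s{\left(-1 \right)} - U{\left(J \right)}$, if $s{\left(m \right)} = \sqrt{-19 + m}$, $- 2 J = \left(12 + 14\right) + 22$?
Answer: $13829 + 2 i \sqrt{5} \approx 13829.0 + 4.4721 i$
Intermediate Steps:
$J = -24$ ($J = - \frac{\left(12 + 14\right) + 22}{2} = - \frac{26 + 22}{2} = \left(- \frac{1}{2}\right) 48 = -24$)
$U{\left(F \right)} = -5 + F^{3}$ ($U{\left(F \right)} = -5 + F F^{2} = -5 + F^{3}$)
$s{\left(-1 \right)} - U{\left(J \right)} = \sqrt{-19 - 1} - \left(-5 + \left(-24\right)^{3}\right) = \sqrt{-20} - \left(-5 - 13824\right) = 2 i \sqrt{5} - -13829 = 2 i \sqrt{5} + 13829 = 13829 + 2 i \sqrt{5}$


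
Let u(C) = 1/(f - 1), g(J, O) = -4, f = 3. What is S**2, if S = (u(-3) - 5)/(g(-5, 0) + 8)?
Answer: 81/64 ≈ 1.2656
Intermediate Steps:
u(C) = 1/2 (u(C) = 1/(3 - 1) = 1/2)
S = -9/8 (S = (1/2 - 5)/(-4 + 8) = -9/2/4 = -9/2*1/4 = -9/8 ≈ -1.1250)
S**2 = (-9/8)**2 = 81/64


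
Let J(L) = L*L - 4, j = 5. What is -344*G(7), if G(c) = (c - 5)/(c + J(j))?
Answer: -172/7 ≈ -24.571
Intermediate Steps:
J(L) = -4 + L**2 (J(L) = L**2 - 4 = -4 + L**2)
G(c) = (-5 + c)/(21 + c) (G(c) = (c - 5)/(c + (-4 + 5**2)) = (-5 + c)/(c + (-4 + 25)) = (-5 + c)/(c + 21) = (-5 + c)/(21 + c))
-344*G(7) = -344*(-5 + 7)/(21 + 7) = -344*2/28 = -86*2/7 = -344*1/14 = -172/7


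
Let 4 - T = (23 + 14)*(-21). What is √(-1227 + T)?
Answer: I*√446 ≈ 21.119*I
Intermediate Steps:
T = 781 (T = 4 - (23 + 14)*(-21) = 4 - 37*(-21) = 4 - 1*(-777) = 4 + 777 = 781)
√(-1227 + T) = √(-1227 + 781) = √(-446) = I*√446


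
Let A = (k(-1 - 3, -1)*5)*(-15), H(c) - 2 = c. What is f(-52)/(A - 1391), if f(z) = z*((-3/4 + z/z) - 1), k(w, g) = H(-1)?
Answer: -39/1466 ≈ -0.026603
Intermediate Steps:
H(c) = 2 + c
k(w, g) = 1 (k(w, g) = 2 - 1 = 1)
A = -75 (A = (1*5)*(-15) = 5*(-15) = -75)
f(z) = -3*z/4 (f(z) = z*((-3*¼ + 1) - 1) = z*((-¾ + 1) - 1) = z*(¼ - 1) = z*(-¾) = -3*z/4)
f(-52)/(A - 1391) = (-¾*(-52))/(-75 - 1391) = 39/(-1466) = 39*(-1/1466) = -39/1466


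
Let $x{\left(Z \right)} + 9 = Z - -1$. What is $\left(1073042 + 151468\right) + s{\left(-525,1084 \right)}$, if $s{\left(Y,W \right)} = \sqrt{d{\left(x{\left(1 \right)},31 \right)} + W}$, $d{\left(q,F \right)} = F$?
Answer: $1224510 + \sqrt{1115} \approx 1.2245 \cdot 10^{6}$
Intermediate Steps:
$x{\left(Z \right)} = -8 + Z$ ($x{\left(Z \right)} = -9 + \left(Z - -1\right) = -9 + \left(Z + 1\right) = -9 + \left(1 + Z\right) = -8 + Z$)
$s{\left(Y,W \right)} = \sqrt{31 + W}$
$\left(1073042 + 151468\right) + s{\left(-525,1084 \right)} = \left(1073042 + 151468\right) + \sqrt{31 + 1084} = 1224510 + \sqrt{1115}$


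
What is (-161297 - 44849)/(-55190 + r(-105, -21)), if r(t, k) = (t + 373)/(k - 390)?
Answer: 42363003/11341679 ≈ 3.7352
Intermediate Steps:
r(t, k) = (373 + t)/(-390 + k)
(-161297 - 44849)/(-55190 + r(-105, -21)) = (-161297 - 44849)/(-55190 + (373 - 105)/(-390 - 21)) = -206146/(-55190 + 268/(-411)) = -206146/(-55190 - 1/411*268) = -206146/(-55190 - 268/411) = -206146/(-22683358/411) = -206146*(-411/22683358) = 42363003/11341679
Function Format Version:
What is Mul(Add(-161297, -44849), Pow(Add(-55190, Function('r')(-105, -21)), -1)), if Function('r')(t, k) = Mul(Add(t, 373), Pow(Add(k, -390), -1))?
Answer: Rational(42363003, 11341679) ≈ 3.7352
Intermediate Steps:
Function('r')(t, k) = Mul(Pow(Add(-390, k), -1), Add(373, t)) (Function('r')(t, k) = Mul(Add(373, t), Pow(Add(-390, k), -1)) = Mul(Pow(Add(-390, k), -1), Add(373, t)))
Mul(Add(-161297, -44849), Pow(Add(-55190, Function('r')(-105, -21)), -1)) = Mul(Add(-161297, -44849), Pow(Add(-55190, Mul(Pow(Add(-390, -21), -1), Add(373, -105))), -1)) = Mul(-206146, Pow(Add(-55190, Mul(Pow(-411, -1), 268)), -1)) = Mul(-206146, Pow(Add(-55190, Mul(Rational(-1, 411), 268)), -1)) = Mul(-206146, Pow(Add(-55190, Rational(-268, 411)), -1)) = Mul(-206146, Pow(Rational(-22683358, 411), -1)) = Mul(-206146, Rational(-411, 22683358)) = Rational(42363003, 11341679)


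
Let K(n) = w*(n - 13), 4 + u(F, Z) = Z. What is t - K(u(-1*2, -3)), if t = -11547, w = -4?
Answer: -11627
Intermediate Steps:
u(F, Z) = -4 + Z
K(n) = 52 - 4*n (K(n) = -4*(n - 13) = -4*(-13 + n) = 52 - 4*n)
t - K(u(-1*2, -3)) = -11547 - (52 - 4*(-4 - 3)) = -11547 - (52 - 4*(-7)) = -11547 - (52 + 28) = -11547 - 1*80 = -11547 - 80 = -11627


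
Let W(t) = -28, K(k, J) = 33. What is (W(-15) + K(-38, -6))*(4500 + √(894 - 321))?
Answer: 22500 + 5*√573 ≈ 22620.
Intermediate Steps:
(W(-15) + K(-38, -6))*(4500 + √(894 - 321)) = (-28 + 33)*(4500 + √(894 - 321)) = 5*(4500 + √573) = 22500 + 5*√573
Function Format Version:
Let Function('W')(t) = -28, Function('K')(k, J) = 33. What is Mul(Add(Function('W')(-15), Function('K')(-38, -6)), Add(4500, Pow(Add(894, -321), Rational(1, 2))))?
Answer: Add(22500, Mul(5, Pow(573, Rational(1, 2)))) ≈ 22620.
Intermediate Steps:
Mul(Add(Function('W')(-15), Function('K')(-38, -6)), Add(4500, Pow(Add(894, -321), Rational(1, 2)))) = Mul(Add(-28, 33), Add(4500, Pow(Add(894, -321), Rational(1, 2)))) = Mul(5, Add(4500, Pow(573, Rational(1, 2)))) = Add(22500, Mul(5, Pow(573, Rational(1, 2))))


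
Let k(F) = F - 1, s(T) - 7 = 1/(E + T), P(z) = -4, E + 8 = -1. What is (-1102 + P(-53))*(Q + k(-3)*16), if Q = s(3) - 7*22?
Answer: 700651/3 ≈ 2.3355e+5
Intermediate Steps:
E = -9 (E = -8 - 1 = -9)
s(T) = 7 + 1/(-9 + T)
Q = -883/6 (Q = (-62 + 7*3)/(-9 + 3) - 7*22 = (-62 + 21)/(-6) - 154 = -⅙*(-41) - 154 = 41/6 - 154 = -883/6 ≈ -147.17)
k(F) = -1 + F
(-1102 + P(-53))*(Q + k(-3)*16) = (-1102 - 4)*(-883/6 + (-1 - 3)*16) = -1106*(-883/6 - 4*16) = -1106*(-883/6 - 64) = -1106*(-1267/6) = 700651/3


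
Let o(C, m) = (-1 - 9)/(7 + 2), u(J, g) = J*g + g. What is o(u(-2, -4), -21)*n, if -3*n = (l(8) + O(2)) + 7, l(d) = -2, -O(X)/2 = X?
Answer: 10/27 ≈ 0.37037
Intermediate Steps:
O(X) = -2*X
u(J, g) = g + J*g
o(C, m) = -10/9
n = -⅓ (n = -((-2 - 2*2) + 7)/3 = -((-2 - 4) + 7)/3 = -(-6 + 7)/3 = -⅓*1 = -⅓ ≈ -0.33333)
o(u(-2, -4), -21)*n = -10/9*(-⅓) = 10/27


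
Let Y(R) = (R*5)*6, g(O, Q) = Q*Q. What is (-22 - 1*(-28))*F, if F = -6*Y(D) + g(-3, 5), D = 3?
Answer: -3090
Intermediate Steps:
g(O, Q) = Q²
Y(R) = 30*R (Y(R) = (5*R)*6 = 30*R)
F = -515 (F = -180*3 + 5² = -6*90 + 25 = -540 + 25 = -515)
(-22 - 1*(-28))*F = (-22 - 1*(-28))*(-515) = (-22 + 28)*(-515) = 6*(-515) = -3090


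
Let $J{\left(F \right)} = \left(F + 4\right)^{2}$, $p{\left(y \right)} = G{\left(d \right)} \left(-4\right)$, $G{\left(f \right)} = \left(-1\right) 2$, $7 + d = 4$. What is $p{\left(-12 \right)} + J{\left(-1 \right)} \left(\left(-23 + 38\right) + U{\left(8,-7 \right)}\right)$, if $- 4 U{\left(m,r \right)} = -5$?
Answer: $\frac{617}{4} \approx 154.25$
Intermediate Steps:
$d = -3$ ($d = -7 + 4 = -3$)
$U{\left(m,r \right)} = \frac{5}{4}$ ($U{\left(m,r \right)} = \left(- \frac{1}{4}\right) \left(-5\right) = \frac{5}{4}$)
$G{\left(f \right)} = -2$
$p{\left(y \right)} = 8$ ($p{\left(y \right)} = \left(-2\right) \left(-4\right) = 8$)
$J{\left(F \right)} = \left(4 + F\right)^{2}$
$p{\left(-12 \right)} + J{\left(-1 \right)} \left(\left(-23 + 38\right) + U{\left(8,-7 \right)}\right) = 8 + \left(4 - 1\right)^{2} \left(\left(-23 + 38\right) + \frac{5}{4}\right) = 8 + 3^{2} \left(15 + \frac{5}{4}\right) = 8 + 9 \cdot \frac{65}{4} = 8 + \frac{585}{4} = \frac{617}{4}$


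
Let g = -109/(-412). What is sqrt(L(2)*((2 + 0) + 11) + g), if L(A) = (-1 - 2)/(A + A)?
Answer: I*sqrt(100631)/103 ≈ 3.0798*I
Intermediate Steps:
L(A) = -3/(2*A) (L(A) = -3*1/(2*A) = -3/(2*A))
g = 109/412 (g = -109*(-1/412) = 109/412 ≈ 0.26456)
sqrt(L(2)*((2 + 0) + 11) + g) = sqrt((-3/2/2)*((2 + 0) + 11) + 109/412) = sqrt((-3/2*1/2)*(2 + 11) + 109/412) = sqrt(-3/4*13 + 109/412) = sqrt(-39/4 + 109/412) = sqrt(-977/103) = I*sqrt(100631)/103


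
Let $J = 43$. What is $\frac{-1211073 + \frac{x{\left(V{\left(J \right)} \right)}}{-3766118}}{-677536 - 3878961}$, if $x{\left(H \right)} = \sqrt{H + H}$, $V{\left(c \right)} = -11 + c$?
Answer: $\frac{2280521912311}{8580152684323} \approx 0.26579$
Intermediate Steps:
$x{\left(H \right)} = \sqrt{2} \sqrt{H}$ ($x{\left(H \right)} = \sqrt{2 H} = \sqrt{2} \sqrt{H}$)
$\frac{-1211073 + \frac{x{\left(V{\left(J \right)} \right)}}{-3766118}}{-677536 - 3878961} = \frac{-1211073 + \frac{\sqrt{2} \sqrt{-11 + 43}}{-3766118}}{-677536 - 3878961} = \frac{-1211073 + \sqrt{2} \sqrt{32} \left(- \frac{1}{3766118}\right)}{-4556497} = \left(-1211073 + \sqrt{2} \cdot 4 \sqrt{2} \left(- \frac{1}{3766118}\right)\right) \left(- \frac{1}{4556497}\right) = \left(-1211073 + 8 \left(- \frac{1}{3766118}\right)\right) \left(- \frac{1}{4556497}\right) = \left(-1211073 - \frac{4}{1883059}\right) \left(- \frac{1}{4556497}\right) = \left(- \frac{2280521912311}{1883059}\right) \left(- \frac{1}{4556497}\right) = \frac{2280521912311}{8580152684323}$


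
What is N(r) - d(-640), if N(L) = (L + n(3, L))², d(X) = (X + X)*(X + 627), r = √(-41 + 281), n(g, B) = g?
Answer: -16391 + 24*√15 ≈ -16298.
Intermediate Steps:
r = 4*√15 (r = √240 = 4*√15 ≈ 15.492)
d(X) = 2*X*(627 + X) (d(X) = (2*X)*(627 + X) = 2*X*(627 + X))
N(L) = (3 + L)² (N(L) = (L + 3)² = (3 + L)²)
N(r) - d(-640) = (3 + 4*√15)² - 2*(-640)*(627 - 640) = (3 + 4*√15)² - 2*(-640)*(-13) = (3 + 4*√15)² - 1*16640 = (3 + 4*√15)² - 16640 = -16640 + (3 + 4*√15)²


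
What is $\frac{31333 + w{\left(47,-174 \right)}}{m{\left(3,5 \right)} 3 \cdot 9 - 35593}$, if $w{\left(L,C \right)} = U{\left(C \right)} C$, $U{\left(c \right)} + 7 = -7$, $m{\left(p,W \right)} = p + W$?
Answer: $- \frac{33769}{35377} \approx -0.95455$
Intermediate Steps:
$m{\left(p,W \right)} = W + p$
$U{\left(c \right)} = -14$ ($U{\left(c \right)} = -7 - 7 = -14$)
$w{\left(L,C \right)} = - 14 C$
$\frac{31333 + w{\left(47,-174 \right)}}{m{\left(3,5 \right)} 3 \cdot 9 - 35593} = \frac{31333 - -2436}{\left(5 + 3\right) 3 \cdot 9 - 35593} = \frac{31333 + 2436}{8 \cdot 3 \cdot 9 - 35593} = \frac{33769}{24 \cdot 9 - 35593} = \frac{33769}{216 - 35593} = \frac{33769}{-35377} = 33769 \left(- \frac{1}{35377}\right) = - \frac{33769}{35377}$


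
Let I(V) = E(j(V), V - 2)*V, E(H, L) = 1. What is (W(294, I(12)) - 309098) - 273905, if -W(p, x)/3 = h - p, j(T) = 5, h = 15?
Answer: -582166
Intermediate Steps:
I(V) = V (I(V) = 1*V = V)
W(p, x) = -45 + 3*p (W(p, x) = -3*(15 - p) = -45 + 3*p)
(W(294, I(12)) - 309098) - 273905 = ((-45 + 3*294) - 309098) - 273905 = ((-45 + 882) - 309098) - 273905 = (837 - 309098) - 273905 = -308261 - 273905 = -582166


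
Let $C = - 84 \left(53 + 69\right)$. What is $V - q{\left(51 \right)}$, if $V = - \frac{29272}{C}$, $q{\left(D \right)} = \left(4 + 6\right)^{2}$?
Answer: $- \frac{124441}{1281} \approx -97.144$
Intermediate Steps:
$C = -10248$ ($C = \left(-84\right) 122 = -10248$)
$q{\left(D \right)} = 100$ ($q{\left(D \right)} = 10^{2} = 100$)
$V = \frac{3659}{1281}$ ($V = - \frac{29272}{-10248} = \left(-29272\right) \left(- \frac{1}{10248}\right) = \frac{3659}{1281} \approx 2.8564$)
$V - q{\left(51 \right)} = \frac{3659}{1281} - 100 = - \frac{124441}{1281}$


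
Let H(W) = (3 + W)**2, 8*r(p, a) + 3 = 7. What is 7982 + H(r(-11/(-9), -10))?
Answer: 31977/4 ≈ 7994.3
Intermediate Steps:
r(p, a) = 1/2 (r(p, a) = -3/8 + (1/8)*7 = -3/8 + 7/8 = 1/2)
7982 + H(r(-11/(-9), -10)) = 7982 + (3 + 1/2)**2 = 7982 + (7/2)**2 = 7982 + 49/4 = 31977/4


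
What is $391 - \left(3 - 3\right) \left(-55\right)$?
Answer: $391$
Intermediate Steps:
$391 - \left(3 - 3\right) \left(-55\right) = 391 - 0 \left(-55\right) = 391 - 0 = 391 + 0 = 391$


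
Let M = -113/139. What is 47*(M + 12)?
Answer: 73085/139 ≈ 525.79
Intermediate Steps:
M = -113/139 (M = -113*1/139 = -113/139 ≈ -0.81295)
47*(M + 12) = 47*(-113/139 + 12) = 47*(1555/139) = 73085/139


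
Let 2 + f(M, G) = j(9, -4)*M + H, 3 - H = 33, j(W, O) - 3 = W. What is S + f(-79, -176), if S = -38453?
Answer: -39433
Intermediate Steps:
j(W, O) = 3 + W
H = -30 (H = 3 - 1*33 = 3 - 33 = -30)
f(M, G) = -32 + 12*M (f(M, G) = -2 + ((3 + 9)*M - 30) = -2 + (12*M - 30) = -2 + (-30 + 12*M) = -32 + 12*M)
S + f(-79, -176) = -38453 + (-32 + 12*(-79)) = -38453 + (-32 - 948) = -38453 - 980 = -39433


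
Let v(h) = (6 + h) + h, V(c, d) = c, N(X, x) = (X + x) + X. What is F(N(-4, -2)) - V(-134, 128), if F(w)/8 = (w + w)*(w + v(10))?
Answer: -2426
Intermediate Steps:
N(X, x) = x + 2*X
v(h) = 6 + 2*h
F(w) = 16*w*(26 + w) (F(w) = 8*((w + w)*(w + (6 + 2*10))) = 8*((2*w)*(w + (6 + 20))) = 8*((2*w)*(w + 26)) = 8*((2*w)*(26 + w)) = 8*(2*w*(26 + w)) = 16*w*(26 + w))
F(N(-4, -2)) - V(-134, 128) = 16*(-2 + 2*(-4))*(26 + (-2 + 2*(-4))) - 1*(-134) = 16*(-2 - 8)*(26 + (-2 - 8)) + 134 = 16*(-10)*(26 - 10) + 134 = 16*(-10)*16 + 134 = -2560 + 134 = -2426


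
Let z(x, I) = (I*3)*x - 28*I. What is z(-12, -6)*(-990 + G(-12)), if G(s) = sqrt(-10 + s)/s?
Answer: -380160 - 32*I*sqrt(22) ≈ -3.8016e+5 - 150.09*I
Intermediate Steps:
G(s) = sqrt(-10 + s)/s
z(x, I) = -28*I + 3*I*x (z(x, I) = (3*I)*x - 28*I = 3*I*x - 28*I = -28*I + 3*I*x)
z(-12, -6)*(-990 + G(-12)) = (-6*(-28 + 3*(-12)))*(-990 + sqrt(-10 - 12)/(-12)) = (-6*(-28 - 36))*(-990 - I*sqrt(22)/12) = (-6*(-64))*(-990 - I*sqrt(22)/12) = 384*(-990 - I*sqrt(22)/12) = -380160 - 32*I*sqrt(22)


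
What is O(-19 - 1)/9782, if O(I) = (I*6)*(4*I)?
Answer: 4800/4891 ≈ 0.98139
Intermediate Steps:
O(I) = 24*I² (O(I) = (6*I)*(4*I) = 24*I²)
O(-19 - 1)/9782 = (24*(-19 - 1)²)/9782 = (24*(-20)²)*(1/9782) = (24*400)*(1/9782) = 9600*(1/9782) = 4800/4891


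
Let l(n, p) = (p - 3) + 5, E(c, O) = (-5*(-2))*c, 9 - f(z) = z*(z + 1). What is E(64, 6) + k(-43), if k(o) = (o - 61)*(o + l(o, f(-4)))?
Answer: 5216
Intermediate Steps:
f(z) = 9 - z*(1 + z) (f(z) = 9 - z*(z + 1) = 9 - z*(1 + z))
E(c, O) = 10*c
l(n, p) = 2 + p (l(n, p) = (-3 + p) + 5 = 2 + p)
k(o) = (-1 + o)*(-61 + o) (k(o) = (o - 61)*(o + (2 + (9 - 1*(-4) - 1*(-4)**2))) = (-61 + o)*(o + (2 + (9 + 4 - 1*16))) = (-61 + o)*(o + (2 + (9 + 4 - 16))) = (-61 + o)*(o + (2 - 3)) = (-61 + o)*(o - 1) = (-61 + o)*(-1 + o) = (-1 + o)*(-61 + o))
E(64, 6) + k(-43) = 10*64 + (61 + (-43)**2 - 62*(-43)) = 640 + (61 + 1849 + 2666) = 640 + 4576 = 5216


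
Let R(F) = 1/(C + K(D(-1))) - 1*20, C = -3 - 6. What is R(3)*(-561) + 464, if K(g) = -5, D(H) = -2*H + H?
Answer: 164137/14 ≈ 11724.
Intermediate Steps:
D(H) = -H
C = -9
R(F) = -281/14 (R(F) = 1/(-9 - 5) - 1*20 = 1/(-14) - 20 = -1/14 - 20 = -281/14)
R(3)*(-561) + 464 = -281/14*(-561) + 464 = 157641/14 + 464 = 164137/14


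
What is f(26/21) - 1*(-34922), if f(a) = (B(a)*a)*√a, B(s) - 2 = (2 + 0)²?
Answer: 34922 + 52*√546/147 ≈ 34930.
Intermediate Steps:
B(s) = 6 (B(s) = 2 + (2 + 0)² = 2 + 2² = 2 + 4 = 6)
f(a) = 6*a^(3/2) (f(a) = (6*a)*√a = 6*a^(3/2))
f(26/21) - 1*(-34922) = 6*(26/21)^(3/2) - 1*(-34922) = 6*(26*(1/21))^(3/2) + 34922 = 6*(26/21)^(3/2) + 34922 = 6*(26*√546/441) + 34922 = 52*√546/147 + 34922 = 34922 + 52*√546/147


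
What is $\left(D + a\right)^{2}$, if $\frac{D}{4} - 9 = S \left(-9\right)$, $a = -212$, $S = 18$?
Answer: $678976$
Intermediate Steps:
$D = -612$ ($D = 36 + 4 \cdot 18 \left(-9\right) = 36 + 4 \left(-162\right) = 36 - 648 = -612$)
$\left(D + a\right)^{2} = \left(-612 - 212\right)^{2} = \left(-824\right)^{2} = 678976$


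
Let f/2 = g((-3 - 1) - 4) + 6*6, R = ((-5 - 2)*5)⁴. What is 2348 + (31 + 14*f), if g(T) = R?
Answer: 42020887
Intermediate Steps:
R = 1500625 (R = (-7*5)⁴ = (-35)⁴ = 1500625)
g(T) = 1500625
f = 3001322 (f = 2*(1500625 + 6*6) = 2*(1500625 + 36) = 2*1500661 = 3001322)
2348 + (31 + 14*f) = 2348 + (31 + 14*3001322) = 2348 + (31 + 42018508) = 2348 + 42018539 = 42020887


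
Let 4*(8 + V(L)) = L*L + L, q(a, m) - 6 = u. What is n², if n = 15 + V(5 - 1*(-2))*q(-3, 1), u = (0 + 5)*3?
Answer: 19881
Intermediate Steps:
u = 15 (u = 5*3 = 15)
q(a, m) = 21 (q(a, m) = 6 + 15 = 21)
V(L) = -8 + L/4 + L²/4 (V(L) = -8 + (L*L + L)/4 = -8 + (L² + L)/4 = -8 + (L + L²)/4 = -8 + (L/4 + L²/4) = -8 + L/4 + L²/4)
n = 141 (n = 15 + (-8 + (5 - 1*(-2))/4 + (5 - 1*(-2))²/4)*21 = 15 + (-8 + (5 + 2)/4 + (5 + 2)²/4)*21 = 15 + (-8 + (¼)*7 + (¼)*7²)*21 = 15 + (-8 + 7/4 + (¼)*49)*21 = 15 + (-8 + 7/4 + 49/4)*21 = 15 + 6*21 = 15 + 126 = 141)
n² = 141² = 19881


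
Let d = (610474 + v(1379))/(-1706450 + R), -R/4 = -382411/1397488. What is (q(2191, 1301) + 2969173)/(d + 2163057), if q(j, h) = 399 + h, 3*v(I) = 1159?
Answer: 5313573920610034191/3868748802753986987 ≈ 1.3735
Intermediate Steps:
v(I) = 1159/3 (v(I) = (⅓)*1159 = 1159/3)
R = 382411/349372 (R = -(-1529644)/1397488 = -4*(-382411/1397488) = 382411/349372 ≈ 1.0946)
d = -640252489132/1788556400967 (d = (610474 + 1159/3)/(-1706450 + 382411/349372) = 1832581/(3*(-596185466989/349372)) = (1832581/3)*(-349372/596185466989) = -640252489132/1788556400967 ≈ -0.35797)
(q(2191, 1301) + 2969173)/(d + 2163057) = ((399 + 1301) + 2969173)/(-640252489132/1788556400967 + 2163057) = (1700 + 2969173)/(3868748802753986987/1788556400967) = 2970873*(1788556400967/3868748802753986987) = 5313573920610034191/3868748802753986987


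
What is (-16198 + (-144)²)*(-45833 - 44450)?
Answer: -409704254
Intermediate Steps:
(-16198 + (-144)²)*(-45833 - 44450) = (-16198 + 20736)*(-90283) = 4538*(-90283) = -409704254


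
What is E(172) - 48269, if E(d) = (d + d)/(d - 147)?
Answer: -1206381/25 ≈ -48255.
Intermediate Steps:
E(d) = 2*d/(-147 + d) (E(d) = (2*d)/(-147 + d) = 2*d/(-147 + d))
E(172) - 48269 = 2*172/(-147 + 172) - 48269 = 2*172/25 - 48269 = 2*172*(1/25) - 48269 = 344/25 - 48269 = -1206381/25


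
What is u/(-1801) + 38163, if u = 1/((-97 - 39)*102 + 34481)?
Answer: 1416488781866/37116809 ≈ 38163.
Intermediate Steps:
u = 1/20609 (u = 1/(-136*102 + 34481) = 1/(-13872 + 34481) = 1/20609 ≈ 4.8522e-5)
u/(-1801) + 38163 = (1/20609)/(-1801) + 38163 = (1/20609)*(-1/1801) + 38163 = -1/37116809 + 38163 = 1416488781866/37116809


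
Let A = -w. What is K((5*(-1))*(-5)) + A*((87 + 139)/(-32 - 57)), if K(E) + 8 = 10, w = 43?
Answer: 9896/89 ≈ 111.19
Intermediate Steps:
K(E) = 2 (K(E) = -8 + 10 = 2)
A = -43 (A = -1*43 = -43)
K((5*(-1))*(-5)) + A*((87 + 139)/(-32 - 57)) = 2 - 43*(87 + 139)/(-32 - 57) = 2 - 9718/(-89) = 2 - 9718*(-1)/89 = 2 - 43*(-226/89) = 2 + 9718/89 = 9896/89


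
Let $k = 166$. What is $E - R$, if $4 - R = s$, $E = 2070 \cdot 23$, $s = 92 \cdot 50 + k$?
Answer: $52372$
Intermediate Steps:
$s = 4766$ ($s = 92 \cdot 50 + 166 = 4600 + 166 = 4766$)
$E = 47610$
$R = -4762$ ($R = 4 - 4766 = -4762$)
$E - R = 47610 - -4762 = 47610 + 4762 = 52372$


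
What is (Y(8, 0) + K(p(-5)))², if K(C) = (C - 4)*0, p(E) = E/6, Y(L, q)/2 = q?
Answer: 0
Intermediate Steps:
Y(L, q) = 2*q
p(E) = E/6 (p(E) = E*(⅙) = E/6)
K(C) = 0 (K(C) = (-4 + C)*0 = 0)
(Y(8, 0) + K(p(-5)))² = (2*0 + 0)² = (0 + 0)² = 0² = 0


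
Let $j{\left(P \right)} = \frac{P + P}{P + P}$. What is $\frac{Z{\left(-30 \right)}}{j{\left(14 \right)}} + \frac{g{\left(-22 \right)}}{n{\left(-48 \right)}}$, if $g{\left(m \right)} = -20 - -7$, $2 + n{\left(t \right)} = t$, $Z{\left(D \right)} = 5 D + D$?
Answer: $- \frac{8987}{50} \approx -179.74$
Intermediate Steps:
$j{\left(P \right)} = 1$ ($j{\left(P \right)} = \frac{2 P}{2 P} = 2 P \frac{1}{2 P} = 1$)
$Z{\left(D \right)} = 6 D$
$n{\left(t \right)} = -2 + t$
$g{\left(m \right)} = -13$ ($g{\left(m \right)} = -20 + 7 = -13$)
$\frac{Z{\left(-30 \right)}}{j{\left(14 \right)}} + \frac{g{\left(-22 \right)}}{n{\left(-48 \right)}} = \frac{6 \left(-30\right)}{1} - \frac{13}{-2 - 48} = \left(-180\right) 1 - \frac{13}{-50} = -180 - - \frac{13}{50} = -180 + \frac{13}{50} = - \frac{8987}{50}$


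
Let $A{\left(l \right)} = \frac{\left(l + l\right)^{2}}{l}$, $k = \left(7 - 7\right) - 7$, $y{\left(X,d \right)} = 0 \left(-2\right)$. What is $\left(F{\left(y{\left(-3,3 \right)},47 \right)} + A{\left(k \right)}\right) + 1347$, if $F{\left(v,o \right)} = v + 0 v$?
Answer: $1319$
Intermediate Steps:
$y{\left(X,d \right)} = 0$
$F{\left(v,o \right)} = v$ ($F{\left(v,o \right)} = v + 0 = v$)
$k = -7$ ($k = 0 - 7 = -7$)
$A{\left(l \right)} = 4 l$ ($A{\left(l \right)} = \frac{\left(2 l\right)^{2}}{l} = \frac{4 l^{2}}{l} = 4 l$)
$\left(F{\left(y{\left(-3,3 \right)},47 \right)} + A{\left(k \right)}\right) + 1347 = \left(0 + 4 \left(-7\right)\right) + 1347 = \left(0 - 28\right) + 1347 = -28 + 1347 = 1319$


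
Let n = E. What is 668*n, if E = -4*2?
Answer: -5344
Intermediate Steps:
E = -8
n = -8
668*n = 668*(-8) = -5344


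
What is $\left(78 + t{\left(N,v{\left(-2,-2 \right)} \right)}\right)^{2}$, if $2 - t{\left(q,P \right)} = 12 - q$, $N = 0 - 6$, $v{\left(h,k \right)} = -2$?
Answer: $3844$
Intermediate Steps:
$N = -6$ ($N = 0 - 6 = -6$)
$t{\left(q,P \right)} = -10 + q$ ($t{\left(q,P \right)} = 2 - \left(12 - q\right) = 2 + \left(-12 + q\right) = -10 + q$)
$\left(78 + t{\left(N,v{\left(-2,-2 \right)} \right)}\right)^{2} = \left(78 - 16\right)^{2} = 62^{2} = 3844$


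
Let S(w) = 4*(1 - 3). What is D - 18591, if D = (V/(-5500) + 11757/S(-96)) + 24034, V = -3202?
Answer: 43713529/11000 ≈ 3974.0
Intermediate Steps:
S(w) = -8 (S(w) = 4*(-2) = -8)
D = 248214529/11000 (D = (-3202/(-5500) + 11757/(-8)) + 24034 = (-3202*(-1/5500) + 11757*(-⅛)) + 24034 = (1601/2750 - 11757/8) + 24034 = -16159471/11000 + 24034 = 248214529/11000 ≈ 22565.)
D - 18591 = 248214529/11000 - 18591 = 43713529/11000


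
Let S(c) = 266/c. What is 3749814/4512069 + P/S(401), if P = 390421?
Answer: 78489466706797/133356706 ≈ 5.8857e+5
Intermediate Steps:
3749814/4512069 + P/S(401) = 3749814/4512069 + 390421/((266/401)) = 3749814*(1/4512069) + 390421/((266*(1/401))) = 416646/501341 + 390421/(266/401) = 416646/501341 + 390421*(401/266) = 416646/501341 + 156558821/266 = 78489466706797/133356706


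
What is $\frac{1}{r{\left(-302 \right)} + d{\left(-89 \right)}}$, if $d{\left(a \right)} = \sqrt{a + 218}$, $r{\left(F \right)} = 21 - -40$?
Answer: $\frac{61}{3592} - \frac{\sqrt{129}}{3592} \approx 0.01382$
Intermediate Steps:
$r{\left(F \right)} = 61$ ($r{\left(F \right)} = 21 + 40 = 61$)
$d{\left(a \right)} = \sqrt{218 + a}$
$\frac{1}{r{\left(-302 \right)} + d{\left(-89 \right)}} = \frac{1}{61 + \sqrt{218 - 89}} = \frac{1}{61 + \sqrt{129}}$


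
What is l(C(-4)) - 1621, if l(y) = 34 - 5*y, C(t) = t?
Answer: -1567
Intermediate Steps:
l(C(-4)) - 1621 = (34 - 5*(-4)) - 1621 = (34 + 20) - 1621 = 54 - 1621 = -1567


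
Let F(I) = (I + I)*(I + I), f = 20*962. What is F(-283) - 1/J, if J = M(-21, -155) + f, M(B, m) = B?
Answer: 6156921963/19219 ≈ 3.2036e+5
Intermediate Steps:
f = 19240
F(I) = 4*I² (F(I) = (2*I)*(2*I) = 4*I²)
J = 19219 (J = -21 + 19240 = 19219)
F(-283) - 1/J = 4*(-283)² - 1/19219 = 4*80089 - 1*1/19219 = 320356 - 1/19219 = 6156921963/19219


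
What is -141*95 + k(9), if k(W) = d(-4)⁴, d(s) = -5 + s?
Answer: -6834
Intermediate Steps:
k(W) = 6561 (k(W) = (-5 - 4)⁴ = (-9)⁴ = 6561)
-141*95 + k(9) = -141*95 + 6561 = -13395 + 6561 = -6834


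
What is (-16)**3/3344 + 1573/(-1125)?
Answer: -616757/235125 ≈ -2.6231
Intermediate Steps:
(-16)**3/3344 + 1573/(-1125) = -4096*1/3344 + 1573*(-1/1125) = -256/209 - 1573/1125 = -616757/235125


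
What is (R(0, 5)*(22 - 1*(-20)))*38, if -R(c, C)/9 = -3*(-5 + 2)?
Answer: -129276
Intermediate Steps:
R(c, C) = -81 (R(c, C) = -(-27)*(-5 + 2) = -(-27)*(-3) = -9*9 = -81)
(R(0, 5)*(22 - 1*(-20)))*38 = -81*(22 - 1*(-20))*38 = -81*(22 + 20)*38 = -81*42*38 = -3402*38 = -129276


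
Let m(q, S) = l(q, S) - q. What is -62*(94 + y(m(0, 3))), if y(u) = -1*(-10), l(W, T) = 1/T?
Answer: -6448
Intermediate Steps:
m(q, S) = 1/S - q
y(u) = 10
-62*(94 + y(m(0, 3))) = -62*(94 + 10) = -62*104 = -6448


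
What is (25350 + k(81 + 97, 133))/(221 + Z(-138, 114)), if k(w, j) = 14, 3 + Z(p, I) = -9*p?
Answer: 6341/365 ≈ 17.373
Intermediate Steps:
Z(p, I) = -3 - 9*p
(25350 + k(81 + 97, 133))/(221 + Z(-138, 114)) = (25350 + 14)/(221 + (-3 - 9*(-138))) = 25364/(221 + (-3 + 1242)) = 25364/(221 + 1239) = 25364/1460 = 25364*(1/1460) = 6341/365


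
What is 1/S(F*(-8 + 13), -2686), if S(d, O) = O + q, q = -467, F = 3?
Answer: -1/3153 ≈ -0.00031716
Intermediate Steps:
S(d, O) = -467 + O (S(d, O) = O - 467 = -467 + O)
1/S(F*(-8 + 13), -2686) = 1/(-467 - 2686) = 1/(-3153) = -1/3153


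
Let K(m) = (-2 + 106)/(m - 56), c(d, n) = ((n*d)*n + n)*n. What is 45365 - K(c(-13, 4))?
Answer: 4944798/109 ≈ 45365.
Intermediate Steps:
c(d, n) = n*(n + d*n²) (c(d, n) = ((d*n)*n + n)*n = (d*n² + n)*n = (n + d*n²)*n = n*(n + d*n²))
K(m) = 104/(-56 + m)
45365 - K(c(-13, 4)) = 45365 - 104/(-56 + 4²*(1 - 13*4)) = 45365 - 104/(-56 + 16*(1 - 52)) = 45365 - 104/(-56 + 16*(-51)) = 45365 - 104/(-56 - 816) = 45365 - 104/(-872) = 45365 - 104*(-1)/872 = 45365 - 1*(-13/109) = 45365 + 13/109 = 4944798/109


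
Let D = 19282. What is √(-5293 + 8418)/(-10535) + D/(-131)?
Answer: -19282/131 - 5*√5/2107 ≈ -147.20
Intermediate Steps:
√(-5293 + 8418)/(-10535) + D/(-131) = √(-5293 + 8418)/(-10535) + 19282/(-131) = √3125*(-1/10535) + 19282*(-1/131) = (25*√5)*(-1/10535) - 19282/131 = -5*√5/2107 - 19282/131 = -19282/131 - 5*√5/2107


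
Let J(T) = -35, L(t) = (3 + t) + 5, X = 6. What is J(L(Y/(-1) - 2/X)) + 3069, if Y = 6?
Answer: 3034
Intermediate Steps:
L(t) = 8 + t
J(L(Y/(-1) - 2/X)) + 3069 = -35 + 3069 = 3034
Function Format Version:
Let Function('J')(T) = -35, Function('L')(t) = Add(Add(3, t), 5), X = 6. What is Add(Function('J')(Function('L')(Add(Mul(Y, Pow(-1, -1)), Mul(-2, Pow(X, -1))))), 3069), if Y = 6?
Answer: 3034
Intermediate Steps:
Function('L')(t) = Add(8, t)
Add(Function('J')(Function('L')(Add(Mul(Y, Pow(-1, -1)), Mul(-2, Pow(X, -1))))), 3069) = Add(-35, 3069) = 3034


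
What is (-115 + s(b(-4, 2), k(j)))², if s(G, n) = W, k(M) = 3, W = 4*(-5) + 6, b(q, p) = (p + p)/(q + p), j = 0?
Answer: 16641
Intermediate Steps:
b(q, p) = 2*p/(p + q) (b(q, p) = (2*p)/(p + q) = 2*p/(p + q))
W = -14 (W = -20 + 6 = -14)
s(G, n) = -14
(-115 + s(b(-4, 2), k(j)))² = (-115 - 14)² = (-129)² = 16641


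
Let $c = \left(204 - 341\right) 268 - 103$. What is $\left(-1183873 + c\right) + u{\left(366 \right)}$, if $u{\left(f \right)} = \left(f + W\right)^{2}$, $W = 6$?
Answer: $-1082308$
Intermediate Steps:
$u{\left(f \right)} = \left(6 + f\right)^{2}$ ($u{\left(f \right)} = \left(f + 6\right)^{2} = \left(6 + f\right)^{2}$)
$c = -36819$ ($c = \left(-137\right) 268 - 103 = -36716 - 103 = -36819$)
$\left(-1183873 + c\right) + u{\left(366 \right)} = \left(-1183873 - 36819\right) + \left(6 + 366\right)^{2} = -1220692 + 372^{2} = -1220692 + 138384 = -1082308$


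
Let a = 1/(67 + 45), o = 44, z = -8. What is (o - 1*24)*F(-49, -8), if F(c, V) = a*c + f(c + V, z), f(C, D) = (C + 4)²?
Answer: 224685/4 ≈ 56171.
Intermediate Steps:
f(C, D) = (4 + C)²
a = 1/112 ≈ 0.0089286
F(c, V) = (4 + V + c)² + c/112 (F(c, V) = c/112 + (4 + (c + V))² = c/112 + (4 + (V + c))² = c/112 + (4 + V + c)² = (4 + V + c)² + c/112)
(o - 1*24)*F(-49, -8) = (44 - 1*24)*((4 - 8 - 49)² + (1/112)*(-49)) = (44 - 24)*((-53)² - 7/16) = 20*(2809 - 7/16) = 20*(44937/16) = 224685/4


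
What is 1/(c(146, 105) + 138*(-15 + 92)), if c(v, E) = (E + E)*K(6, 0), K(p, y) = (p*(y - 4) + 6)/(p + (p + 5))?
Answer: 17/176862 ≈ 9.6120e-5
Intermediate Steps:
K(p, y) = (6 + p*(-4 + y))/(5 + 2*p) (K(p, y) = (p*(-4 + y) + 6)/(p + (5 + p)) = (6 + p*(-4 + y))/(5 + 2*p))
c(v, E) = -36*E/17 (c(v, E) = (E + E)*((6 - 4*6 + 6*0)/(5 + 2*6)) = (2*E)*((6 - 24 + 0)/(5 + 12)) = (2*E)*(-18/17) = -36*E/17)
1/(c(146, 105) + 138*(-15 + 92)) = 1/(-36/17*105 + 138*(-15 + 92)) = 1/(-3780/17 + 138*77) = 1/(-3780/17 + 10626) = 1/(176862/17) = 17/176862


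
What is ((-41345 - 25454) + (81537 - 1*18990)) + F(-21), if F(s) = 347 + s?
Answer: -3926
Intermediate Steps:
((-41345 - 25454) + (81537 - 1*18990)) + F(-21) = ((-41345 - 25454) + (81537 - 1*18990)) + (347 - 21) = (-66799 + (81537 - 18990)) + 326 = (-66799 + 62547) + 326 = -4252 + 326 = -3926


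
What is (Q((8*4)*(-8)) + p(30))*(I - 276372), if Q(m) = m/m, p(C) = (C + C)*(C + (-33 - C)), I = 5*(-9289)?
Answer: 638854843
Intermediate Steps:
I = -46445
p(C) = -66*C (p(C) = (2*C)*(-33) = -66*C)
Q(m) = 1
(Q((8*4)*(-8)) + p(30))*(I - 276372) = (1 - 66*30)*(-46445 - 276372) = (1 - 1980)*(-322817) = -1979*(-322817) = 638854843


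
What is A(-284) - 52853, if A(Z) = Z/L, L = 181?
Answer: -9566677/181 ≈ -52855.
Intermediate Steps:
A(Z) = Z/181
A(-284) - 52853 = (1/181)*(-284) - 52853 = -284/181 - 52853 = -9566677/181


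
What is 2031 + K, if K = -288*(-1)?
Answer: 2319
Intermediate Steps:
K = 288
2031 + K = 2031 + 288 = 2319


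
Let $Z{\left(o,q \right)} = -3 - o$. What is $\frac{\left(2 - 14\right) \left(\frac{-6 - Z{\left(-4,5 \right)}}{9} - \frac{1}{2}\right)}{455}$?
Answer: $\frac{46}{1365} \approx 0.0337$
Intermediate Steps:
$\frac{\left(2 - 14\right) \left(\frac{-6 - Z{\left(-4,5 \right)}}{9} - \frac{1}{2}\right)}{455} = \frac{\left(2 - 14\right) \left(\frac{-6 - \left(-3 - -4\right)}{9} - \frac{1}{2}\right)}{455} = \left(2 - 14\right) \left(\left(-6 - \left(-3 + 4\right)\right) \frac{1}{9} - \frac{1}{2}\right) \frac{1}{455} = - 12 \left(\left(-6 - 1\right) \frac{1}{9} - \frac{1}{2}\right) \frac{1}{455} = - 12 \left(\left(-7\right) \frac{1}{9} - \frac{1}{2}\right) \frac{1}{455} = - 12 \left(- \frac{7}{9} - \frac{1}{2}\right) \frac{1}{455} = \left(-12\right) \left(- \frac{23}{18}\right) \frac{1}{455} = \frac{46}{3} \cdot \frac{1}{455} = \frac{46}{1365}$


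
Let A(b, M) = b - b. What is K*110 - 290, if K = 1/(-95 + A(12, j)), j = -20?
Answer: -5532/19 ≈ -291.16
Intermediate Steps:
A(b, M) = 0
K = -1/95 (K = 1/(-95 + 0) = 1/(-95) = -1/95 ≈ -0.010526)
K*110 - 290 = -1/95*110 - 290 = -22/19 - 290 = -5532/19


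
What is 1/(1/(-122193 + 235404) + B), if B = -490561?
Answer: -113211/55536901370 ≈ -2.0385e-6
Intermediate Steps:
1/(1/(-122193 + 235404) + B) = 1/(1/(-122193 + 235404) - 490561) = 1/(1/113211 - 490561) = 1/(-55536901370/113211) = -113211/55536901370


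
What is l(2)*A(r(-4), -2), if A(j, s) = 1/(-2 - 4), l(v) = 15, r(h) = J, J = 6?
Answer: -5/2 ≈ -2.5000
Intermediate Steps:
r(h) = 6
A(j, s) = -⅙ (A(j, s) = 1/(-6) = -⅙)
l(2)*A(r(-4), -2) = 15*(-⅙) = -5/2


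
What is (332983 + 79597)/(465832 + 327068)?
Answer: 20629/39645 ≈ 0.52034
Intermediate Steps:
(332983 + 79597)/(465832 + 327068) = 412580/792900 = 412580*(1/792900) = 20629/39645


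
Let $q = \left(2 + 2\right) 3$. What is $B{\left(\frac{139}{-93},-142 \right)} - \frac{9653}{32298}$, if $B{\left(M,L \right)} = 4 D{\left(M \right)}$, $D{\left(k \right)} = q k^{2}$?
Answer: $\frac{158041983}{1478018} \approx 106.93$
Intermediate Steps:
$q = 12$ ($q = 4 \cdot 3 = 12$)
$D{\left(k \right)} = 12 k^{2}$
$B{\left(M,L \right)} = 48 M^{2}$ ($B{\left(M,L \right)} = 4 \cdot 12 M^{2} = 48 M^{2}$)
$B{\left(\frac{139}{-93},-142 \right)} - \frac{9653}{32298} = 48 \left(\frac{139}{-93}\right)^{2} - \frac{9653}{32298} = 48 \left(139 \left(- \frac{1}{93}\right)\right)^{2} - 9653 \cdot \frac{1}{32298} = 48 \left(- \frac{139}{93}\right)^{2} - \frac{1379}{4614} = 48 \cdot \frac{19321}{8649} - \frac{1379}{4614} = \frac{309136}{2883} - \frac{1379}{4614} = \frac{158041983}{1478018}$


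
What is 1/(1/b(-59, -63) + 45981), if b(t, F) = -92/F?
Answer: 92/4230315 ≈ 2.1748e-5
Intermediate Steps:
1/(1/b(-59, -63) + 45981) = 1/(1/(-92/(-63)) + 45981) = 1/(1/(-92*(-1/63)) + 45981) = 1/(1/(92/63) + 45981) = 1/(63/92 + 45981) = 1/(4230315/92) = 92/4230315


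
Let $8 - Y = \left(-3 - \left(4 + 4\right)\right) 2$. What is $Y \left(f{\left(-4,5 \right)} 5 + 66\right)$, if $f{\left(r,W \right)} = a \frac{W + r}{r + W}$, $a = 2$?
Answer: $2280$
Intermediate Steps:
$f{\left(r,W \right)} = 2$ ($f{\left(r,W \right)} = 2 \frac{W + r}{r + W} = 2 \frac{W + r}{W + r} = 2 \cdot 1 = 2$)
$Y = 30$ ($Y = 8 - \left(-3 - \left(4 + 4\right)\right) 2 = 8 - \left(-3 - 8\right) 2 = 8 - \left(-11\right) 2 = 8 - -22 = 8 + 22 = 30$)
$Y \left(f{\left(-4,5 \right)} 5 + 66\right) = 30 \left(2 \cdot 5 + 66\right) = 30 \left(10 + 66\right) = 30 \cdot 76 = 2280$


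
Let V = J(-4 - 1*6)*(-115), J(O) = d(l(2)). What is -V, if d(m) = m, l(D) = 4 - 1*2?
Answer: 230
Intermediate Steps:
l(D) = 2 (l(D) = 4 - 2 = 2)
J(O) = 2
V = -230 (V = 2*(-115) = -230)
-V = -1*(-230) = 230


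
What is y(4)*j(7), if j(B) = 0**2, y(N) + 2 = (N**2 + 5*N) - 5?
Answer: 0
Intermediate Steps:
y(N) = -7 + N**2 + 5*N (y(N) = -2 + ((N**2 + 5*N) - 5) = -2 + (-5 + N**2 + 5*N) = -7 + N**2 + 5*N)
j(B) = 0
y(4)*j(7) = (-7 + 4**2 + 5*4)*0 = (-7 + 16 + 20)*0 = 29*0 = 0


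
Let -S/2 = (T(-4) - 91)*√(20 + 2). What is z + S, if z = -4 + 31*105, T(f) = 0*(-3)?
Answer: 3251 + 182*√22 ≈ 4104.7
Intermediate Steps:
T(f) = 0
z = 3251 (z = -4 + 3255 = 3251)
S = 182*√22 (S = -2*(0 - 91)*√(20 + 2) = -(-182)*√22 = 182*√22 ≈ 853.66)
z + S = 3251 + 182*√22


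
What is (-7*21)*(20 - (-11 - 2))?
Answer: -4851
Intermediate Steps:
(-7*21)*(20 - (-11 - 2)) = -147*(20 - 1*(-13)) = -147*(20 + 13) = -147*33 = -4851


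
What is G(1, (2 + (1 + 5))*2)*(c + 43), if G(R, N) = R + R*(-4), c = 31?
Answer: -222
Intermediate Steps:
G(R, N) = -3*R (G(R, N) = R - 4*R = -3*R)
G(1, (2 + (1 + 5))*2)*(c + 43) = (-3*1)*(31 + 43) = -3*74 = -222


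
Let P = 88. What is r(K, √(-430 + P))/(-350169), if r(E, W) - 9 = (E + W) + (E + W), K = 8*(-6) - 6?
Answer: 33/116723 - 2*I*√38/116723 ≈ 0.00028272 - 0.00010562*I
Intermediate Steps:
K = -54 (K = -48 - 6 = -54)
r(E, W) = 9 + 2*E + 2*W (r(E, W) = 9 + ((E + W) + (E + W)) = 9 + (2*E + 2*W) = 9 + 2*E + 2*W)
r(K, √(-430 + P))/(-350169) = (9 + 2*(-54) + 2*√(-430 + 88))/(-350169) = (9 - 108 + 2*√(-342))*(-1/350169) = (9 - 108 + 2*(3*I*√38))*(-1/350169) = (9 - 108 + 6*I*√38)*(-1/350169) = (-99 + 6*I*√38)*(-1/350169) = 33/116723 - 2*I*√38/116723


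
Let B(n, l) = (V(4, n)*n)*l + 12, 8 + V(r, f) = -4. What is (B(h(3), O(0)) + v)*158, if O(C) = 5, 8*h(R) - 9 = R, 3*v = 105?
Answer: -6794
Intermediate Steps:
v = 35 (v = (1/3)*105 = 35)
h(R) = 9/8 + R/8
V(r, f) = -12 (V(r, f) = -8 - 4 = -12)
B(n, l) = 12 - 12*l*n (B(n, l) = (-12*n)*l + 12 = -12*l*n + 12 = 12 - 12*l*n)
(B(h(3), O(0)) + v)*158 = ((12 - 12*5*(9/8 + (1/8)*3)) + 35)*158 = ((12 - 12*5*(9/8 + 3/8)) + 35)*158 = ((12 - 12*5*3/2) + 35)*158 = ((12 - 90) + 35)*158 = (-78 + 35)*158 = -43*158 = -6794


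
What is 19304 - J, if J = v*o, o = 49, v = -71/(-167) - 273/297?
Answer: 319553264/16533 ≈ 19328.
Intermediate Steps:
v = -8168/16533 (v = -71*(-1/167) - 273*1/297 = 71/167 - 91/99 = -8168/16533 ≈ -0.49404)
J = -400232/16533 (J = -8168/16533*49 = -400232/16533 ≈ -24.208)
19304 - J = 19304 - 1*(-400232/16533) = 19304 + 400232/16533 = 319553264/16533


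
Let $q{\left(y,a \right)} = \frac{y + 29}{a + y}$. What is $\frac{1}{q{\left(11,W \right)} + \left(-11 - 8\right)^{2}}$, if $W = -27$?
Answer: $\frac{2}{717} \approx 0.0027894$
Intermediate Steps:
$q{\left(y,a \right)} = \frac{29 + y}{a + y}$
$\frac{1}{q{\left(11,W \right)} + \left(-11 - 8\right)^{2}} = \frac{1}{\frac{29 + 11}{-27 + 11} + \left(-11 - 8\right)^{2}} = \frac{1}{\frac{1}{-16} \cdot 40 + \left(-19\right)^{2}} = \frac{1}{\left(- \frac{1}{16}\right) 40 + 361} = \frac{1}{- \frac{5}{2} + 361} = \frac{1}{\frac{717}{2}} = \frac{2}{717}$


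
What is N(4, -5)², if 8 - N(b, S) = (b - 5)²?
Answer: 49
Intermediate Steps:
N(b, S) = 8 - (-5 + b)² (N(b, S) = 8 - (b - 5)² = 8 - (-5 + b)²)
N(4, -5)² = (8 - (-5 + 4)²)² = (8 - 1*(-1)²)² = (8 - 1*1)² = (8 - 1)² = 7² = 49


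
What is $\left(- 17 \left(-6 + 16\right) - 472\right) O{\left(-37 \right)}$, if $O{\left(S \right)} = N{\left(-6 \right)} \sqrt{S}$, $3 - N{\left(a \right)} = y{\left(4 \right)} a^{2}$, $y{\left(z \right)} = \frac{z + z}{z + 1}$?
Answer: $\frac{175266 i \sqrt{37}}{5} \approx 2.1322 \cdot 10^{5} i$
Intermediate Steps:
$y{\left(z \right)} = \frac{2 z}{1 + z}$
$N{\left(a \right)} = 3 - \frac{8 a^{2}}{5}$ ($N{\left(a \right)} = 3 - 2 \cdot 4 \frac{1}{1 + 4} a^{2} = 3 - 2 \cdot 4 \cdot \frac{1}{5} a^{2} = 3 - \frac{8 a^{2}}{5}$)
$O{\left(S \right)} = - \frac{273 \sqrt{S}}{5}$ ($O{\left(S \right)} = \left(3 - \frac{8 \left(-6\right)^{2}}{5}\right) \sqrt{S} = \left(3 - \frac{288}{5}\right) \sqrt{S} = - \frac{273 \sqrt{S}}{5}$)
$\left(- 17 \left(-6 + 16\right) - 472\right) O{\left(-37 \right)} = \left(- 17 \left(-6 + 16\right) - 472\right) \left(- \frac{273 \sqrt{-37}}{5}\right) = \left(\left(-17\right) 10 - 472\right) \left(- \frac{273 i \sqrt{37}}{5}\right) = \left(-170 - 472\right) \left(- \frac{273 i \sqrt{37}}{5}\right) = - 642 \left(- \frac{273 i \sqrt{37}}{5}\right) = \frac{175266 i \sqrt{37}}{5}$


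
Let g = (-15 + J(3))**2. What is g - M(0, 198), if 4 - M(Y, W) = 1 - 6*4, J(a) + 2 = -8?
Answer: 598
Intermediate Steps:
J(a) = -10 (J(a) = -2 - 8 = -10)
M(Y, W) = 27 (M(Y, W) = 4 - (1 - 6*4) = 4 - (1 - 24) = 4 - 1*(-23) = 4 + 23 = 27)
g = 625 (g = (-15 - 10)**2 = (-25)**2 = 625)
g - M(0, 198) = 625 - 1*27 = 625 - 27 = 598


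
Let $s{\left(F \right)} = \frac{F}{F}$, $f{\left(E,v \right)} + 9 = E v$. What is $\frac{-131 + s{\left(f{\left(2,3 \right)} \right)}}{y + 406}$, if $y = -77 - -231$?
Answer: $- \frac{13}{56} \approx -0.23214$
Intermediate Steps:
$f{\left(E,v \right)} = -9 + E v$
$s{\left(F \right)} = 1$
$y = 154$ ($y = -77 + 231 = 154$)
$\frac{-131 + s{\left(f{\left(2,3 \right)} \right)}}{y + 406} = \frac{-131 + 1}{154 + 406} = - \frac{130}{560} = \left(-130\right) \frac{1}{560} = - \frac{13}{56}$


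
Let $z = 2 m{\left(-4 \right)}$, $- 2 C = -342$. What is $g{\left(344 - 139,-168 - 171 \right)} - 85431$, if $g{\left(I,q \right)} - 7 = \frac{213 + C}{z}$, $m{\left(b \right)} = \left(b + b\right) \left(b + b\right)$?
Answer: $-85421$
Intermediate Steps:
$C = 171$ ($C = \left(- \frac{1}{2}\right) \left(-342\right) = 171$)
$m{\left(b \right)} = 4 b^{2}$ ($m{\left(b \right)} = 2 b 2 b = 4 b^{2}$)
$z = 128$ ($z = 2 \cdot 4 \left(-4\right)^{2} = 2 \cdot 4 \cdot 16 = 2 \cdot 64 = 128$)
$g{\left(I,q \right)} = 10$ ($g{\left(I,q \right)} = 7 + \frac{213 + 171}{128} = 7 + 384 \cdot \frac{1}{128} = 7 + 3 = 10$)
$g{\left(344 - 139,-168 - 171 \right)} - 85431 = 10 - 85431 = -85421$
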